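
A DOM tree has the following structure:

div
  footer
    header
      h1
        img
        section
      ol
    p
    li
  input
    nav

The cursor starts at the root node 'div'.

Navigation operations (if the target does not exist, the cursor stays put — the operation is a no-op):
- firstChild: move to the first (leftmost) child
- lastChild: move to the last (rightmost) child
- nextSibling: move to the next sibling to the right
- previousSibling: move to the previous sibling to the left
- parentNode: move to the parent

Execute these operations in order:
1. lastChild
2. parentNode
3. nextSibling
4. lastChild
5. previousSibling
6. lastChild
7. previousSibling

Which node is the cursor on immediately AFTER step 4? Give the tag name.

Answer: input

Derivation:
After 1 (lastChild): input
After 2 (parentNode): div
After 3 (nextSibling): div (no-op, stayed)
After 4 (lastChild): input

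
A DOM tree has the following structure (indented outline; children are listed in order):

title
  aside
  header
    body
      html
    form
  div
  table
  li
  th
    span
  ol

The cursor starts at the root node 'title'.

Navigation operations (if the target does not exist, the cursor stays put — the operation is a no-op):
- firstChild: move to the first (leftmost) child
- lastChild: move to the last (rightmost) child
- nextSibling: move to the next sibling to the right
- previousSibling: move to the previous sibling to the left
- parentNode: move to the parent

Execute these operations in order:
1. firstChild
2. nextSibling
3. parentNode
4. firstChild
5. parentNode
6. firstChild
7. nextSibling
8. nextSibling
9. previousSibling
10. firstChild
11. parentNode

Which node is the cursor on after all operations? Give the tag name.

Answer: header

Derivation:
After 1 (firstChild): aside
After 2 (nextSibling): header
After 3 (parentNode): title
After 4 (firstChild): aside
After 5 (parentNode): title
After 6 (firstChild): aside
After 7 (nextSibling): header
After 8 (nextSibling): div
After 9 (previousSibling): header
After 10 (firstChild): body
After 11 (parentNode): header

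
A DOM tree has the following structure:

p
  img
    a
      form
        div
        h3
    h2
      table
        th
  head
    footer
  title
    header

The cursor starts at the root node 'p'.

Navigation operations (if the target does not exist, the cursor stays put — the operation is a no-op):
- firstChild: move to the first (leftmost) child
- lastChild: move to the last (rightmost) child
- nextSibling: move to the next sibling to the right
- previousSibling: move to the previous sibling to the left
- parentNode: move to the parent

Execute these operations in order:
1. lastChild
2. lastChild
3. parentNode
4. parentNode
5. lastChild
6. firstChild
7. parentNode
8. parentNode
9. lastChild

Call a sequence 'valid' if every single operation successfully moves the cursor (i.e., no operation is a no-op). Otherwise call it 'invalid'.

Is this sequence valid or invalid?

After 1 (lastChild): title
After 2 (lastChild): header
After 3 (parentNode): title
After 4 (parentNode): p
After 5 (lastChild): title
After 6 (firstChild): header
After 7 (parentNode): title
After 8 (parentNode): p
After 9 (lastChild): title

Answer: valid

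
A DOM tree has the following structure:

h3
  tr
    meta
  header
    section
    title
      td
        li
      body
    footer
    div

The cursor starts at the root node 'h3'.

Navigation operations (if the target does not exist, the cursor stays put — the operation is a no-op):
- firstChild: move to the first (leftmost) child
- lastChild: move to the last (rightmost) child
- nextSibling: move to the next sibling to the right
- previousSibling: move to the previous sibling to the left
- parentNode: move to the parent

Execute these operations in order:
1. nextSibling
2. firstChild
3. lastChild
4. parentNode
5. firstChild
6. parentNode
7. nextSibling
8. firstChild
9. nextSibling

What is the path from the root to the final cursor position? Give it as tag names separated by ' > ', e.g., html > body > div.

After 1 (nextSibling): h3 (no-op, stayed)
After 2 (firstChild): tr
After 3 (lastChild): meta
After 4 (parentNode): tr
After 5 (firstChild): meta
After 6 (parentNode): tr
After 7 (nextSibling): header
After 8 (firstChild): section
After 9 (nextSibling): title

Answer: h3 > header > title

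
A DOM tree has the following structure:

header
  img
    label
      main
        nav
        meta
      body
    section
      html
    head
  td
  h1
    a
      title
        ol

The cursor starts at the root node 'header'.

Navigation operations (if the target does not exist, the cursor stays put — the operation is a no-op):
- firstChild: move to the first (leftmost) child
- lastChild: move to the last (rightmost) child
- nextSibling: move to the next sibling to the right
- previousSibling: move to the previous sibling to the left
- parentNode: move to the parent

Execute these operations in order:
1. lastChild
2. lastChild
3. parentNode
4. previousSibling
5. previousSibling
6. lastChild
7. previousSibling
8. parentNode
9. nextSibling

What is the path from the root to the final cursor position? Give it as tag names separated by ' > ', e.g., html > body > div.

After 1 (lastChild): h1
After 2 (lastChild): a
After 3 (parentNode): h1
After 4 (previousSibling): td
After 5 (previousSibling): img
After 6 (lastChild): head
After 7 (previousSibling): section
After 8 (parentNode): img
After 9 (nextSibling): td

Answer: header > td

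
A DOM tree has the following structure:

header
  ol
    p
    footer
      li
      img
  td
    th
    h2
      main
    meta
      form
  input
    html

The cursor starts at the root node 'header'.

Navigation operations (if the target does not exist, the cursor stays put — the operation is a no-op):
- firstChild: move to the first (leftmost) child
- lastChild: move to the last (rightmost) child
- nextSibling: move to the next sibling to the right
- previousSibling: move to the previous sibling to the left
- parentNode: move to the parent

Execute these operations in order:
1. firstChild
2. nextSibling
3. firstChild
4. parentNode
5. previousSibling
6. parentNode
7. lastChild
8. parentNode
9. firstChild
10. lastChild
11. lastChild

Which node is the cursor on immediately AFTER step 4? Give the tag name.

Answer: td

Derivation:
After 1 (firstChild): ol
After 2 (nextSibling): td
After 3 (firstChild): th
After 4 (parentNode): td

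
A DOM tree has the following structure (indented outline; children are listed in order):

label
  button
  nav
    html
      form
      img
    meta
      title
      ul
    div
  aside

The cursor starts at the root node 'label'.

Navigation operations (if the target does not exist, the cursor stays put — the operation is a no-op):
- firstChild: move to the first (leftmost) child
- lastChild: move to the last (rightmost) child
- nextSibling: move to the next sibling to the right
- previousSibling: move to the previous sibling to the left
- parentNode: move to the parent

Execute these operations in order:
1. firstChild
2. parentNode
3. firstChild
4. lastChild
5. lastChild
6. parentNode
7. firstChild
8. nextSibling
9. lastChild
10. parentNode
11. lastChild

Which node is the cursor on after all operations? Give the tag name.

After 1 (firstChild): button
After 2 (parentNode): label
After 3 (firstChild): button
After 4 (lastChild): button (no-op, stayed)
After 5 (lastChild): button (no-op, stayed)
After 6 (parentNode): label
After 7 (firstChild): button
After 8 (nextSibling): nav
After 9 (lastChild): div
After 10 (parentNode): nav
After 11 (lastChild): div

Answer: div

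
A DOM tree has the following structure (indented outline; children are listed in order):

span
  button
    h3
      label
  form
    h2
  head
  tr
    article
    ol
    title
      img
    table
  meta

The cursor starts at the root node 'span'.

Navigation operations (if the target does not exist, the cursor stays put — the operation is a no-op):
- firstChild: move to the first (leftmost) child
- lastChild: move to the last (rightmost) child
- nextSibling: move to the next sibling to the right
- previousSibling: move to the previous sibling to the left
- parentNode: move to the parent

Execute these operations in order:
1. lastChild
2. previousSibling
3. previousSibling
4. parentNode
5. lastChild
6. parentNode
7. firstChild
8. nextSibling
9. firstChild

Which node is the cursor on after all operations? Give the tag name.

Answer: h2

Derivation:
After 1 (lastChild): meta
After 2 (previousSibling): tr
After 3 (previousSibling): head
After 4 (parentNode): span
After 5 (lastChild): meta
After 6 (parentNode): span
After 7 (firstChild): button
After 8 (nextSibling): form
After 9 (firstChild): h2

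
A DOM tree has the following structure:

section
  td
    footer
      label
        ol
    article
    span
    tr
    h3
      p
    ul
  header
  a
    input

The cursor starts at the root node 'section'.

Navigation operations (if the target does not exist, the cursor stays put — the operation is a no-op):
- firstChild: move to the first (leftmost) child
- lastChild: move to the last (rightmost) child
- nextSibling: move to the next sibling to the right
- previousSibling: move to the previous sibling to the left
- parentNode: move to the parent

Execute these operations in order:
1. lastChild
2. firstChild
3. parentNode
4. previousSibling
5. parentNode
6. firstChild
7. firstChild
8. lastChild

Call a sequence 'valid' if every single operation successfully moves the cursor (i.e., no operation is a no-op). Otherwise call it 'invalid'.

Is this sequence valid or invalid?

Answer: valid

Derivation:
After 1 (lastChild): a
After 2 (firstChild): input
After 3 (parentNode): a
After 4 (previousSibling): header
After 5 (parentNode): section
After 6 (firstChild): td
After 7 (firstChild): footer
After 8 (lastChild): label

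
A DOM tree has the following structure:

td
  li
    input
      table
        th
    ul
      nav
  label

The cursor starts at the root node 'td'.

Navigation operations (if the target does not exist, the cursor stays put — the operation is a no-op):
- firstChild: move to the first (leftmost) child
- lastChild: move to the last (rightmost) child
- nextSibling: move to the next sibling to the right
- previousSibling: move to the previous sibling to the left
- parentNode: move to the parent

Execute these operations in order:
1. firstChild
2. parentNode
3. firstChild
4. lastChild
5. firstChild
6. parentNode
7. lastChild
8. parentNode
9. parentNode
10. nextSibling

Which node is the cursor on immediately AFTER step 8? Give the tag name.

Answer: ul

Derivation:
After 1 (firstChild): li
After 2 (parentNode): td
After 3 (firstChild): li
After 4 (lastChild): ul
After 5 (firstChild): nav
After 6 (parentNode): ul
After 7 (lastChild): nav
After 8 (parentNode): ul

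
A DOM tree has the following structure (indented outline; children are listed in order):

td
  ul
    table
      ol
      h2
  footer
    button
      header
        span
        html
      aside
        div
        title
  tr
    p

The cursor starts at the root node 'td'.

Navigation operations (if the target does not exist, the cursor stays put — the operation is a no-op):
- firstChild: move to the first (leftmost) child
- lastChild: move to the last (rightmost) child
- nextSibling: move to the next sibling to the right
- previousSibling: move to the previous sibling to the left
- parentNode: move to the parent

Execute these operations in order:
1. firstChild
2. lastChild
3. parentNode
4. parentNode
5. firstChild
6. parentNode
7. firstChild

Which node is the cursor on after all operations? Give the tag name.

Answer: ul

Derivation:
After 1 (firstChild): ul
After 2 (lastChild): table
After 3 (parentNode): ul
After 4 (parentNode): td
After 5 (firstChild): ul
After 6 (parentNode): td
After 7 (firstChild): ul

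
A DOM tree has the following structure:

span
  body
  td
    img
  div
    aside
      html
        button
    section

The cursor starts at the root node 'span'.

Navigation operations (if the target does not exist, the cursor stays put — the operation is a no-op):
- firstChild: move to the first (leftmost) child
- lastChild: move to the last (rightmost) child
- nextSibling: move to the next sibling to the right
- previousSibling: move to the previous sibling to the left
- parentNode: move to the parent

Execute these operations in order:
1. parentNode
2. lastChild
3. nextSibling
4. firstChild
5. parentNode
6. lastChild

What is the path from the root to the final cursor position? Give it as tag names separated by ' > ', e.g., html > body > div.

Answer: span > div > section

Derivation:
After 1 (parentNode): span (no-op, stayed)
After 2 (lastChild): div
After 3 (nextSibling): div (no-op, stayed)
After 4 (firstChild): aside
After 5 (parentNode): div
After 6 (lastChild): section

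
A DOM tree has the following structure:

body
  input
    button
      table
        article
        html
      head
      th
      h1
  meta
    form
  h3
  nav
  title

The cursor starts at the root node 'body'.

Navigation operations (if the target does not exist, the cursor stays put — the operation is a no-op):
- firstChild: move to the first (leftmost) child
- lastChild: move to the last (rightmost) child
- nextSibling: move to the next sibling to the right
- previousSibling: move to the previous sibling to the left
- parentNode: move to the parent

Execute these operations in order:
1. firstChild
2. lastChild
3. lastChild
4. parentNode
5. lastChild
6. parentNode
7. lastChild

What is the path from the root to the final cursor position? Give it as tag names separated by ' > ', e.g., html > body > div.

After 1 (firstChild): input
After 2 (lastChild): button
After 3 (lastChild): h1
After 4 (parentNode): button
After 5 (lastChild): h1
After 6 (parentNode): button
After 7 (lastChild): h1

Answer: body > input > button > h1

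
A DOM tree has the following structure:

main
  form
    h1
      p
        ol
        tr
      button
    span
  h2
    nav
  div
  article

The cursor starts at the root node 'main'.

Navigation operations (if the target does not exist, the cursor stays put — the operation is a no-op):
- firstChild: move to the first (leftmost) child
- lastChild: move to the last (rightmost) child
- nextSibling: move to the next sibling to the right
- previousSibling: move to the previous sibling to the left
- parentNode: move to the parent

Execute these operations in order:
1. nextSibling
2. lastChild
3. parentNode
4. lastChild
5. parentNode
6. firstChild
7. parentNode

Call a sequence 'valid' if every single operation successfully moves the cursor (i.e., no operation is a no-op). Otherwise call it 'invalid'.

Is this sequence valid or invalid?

After 1 (nextSibling): main (no-op, stayed)
After 2 (lastChild): article
After 3 (parentNode): main
After 4 (lastChild): article
After 5 (parentNode): main
After 6 (firstChild): form
After 7 (parentNode): main

Answer: invalid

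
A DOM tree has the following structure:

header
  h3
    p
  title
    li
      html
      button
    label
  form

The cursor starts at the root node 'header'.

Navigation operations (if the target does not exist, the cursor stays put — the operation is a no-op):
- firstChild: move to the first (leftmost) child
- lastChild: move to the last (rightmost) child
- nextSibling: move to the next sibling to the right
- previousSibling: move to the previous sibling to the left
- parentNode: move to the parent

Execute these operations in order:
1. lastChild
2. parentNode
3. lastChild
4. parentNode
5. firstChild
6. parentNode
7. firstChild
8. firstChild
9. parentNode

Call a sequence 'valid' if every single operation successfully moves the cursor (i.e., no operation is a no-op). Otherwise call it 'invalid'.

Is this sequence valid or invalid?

Answer: valid

Derivation:
After 1 (lastChild): form
After 2 (parentNode): header
After 3 (lastChild): form
After 4 (parentNode): header
After 5 (firstChild): h3
After 6 (parentNode): header
After 7 (firstChild): h3
After 8 (firstChild): p
After 9 (parentNode): h3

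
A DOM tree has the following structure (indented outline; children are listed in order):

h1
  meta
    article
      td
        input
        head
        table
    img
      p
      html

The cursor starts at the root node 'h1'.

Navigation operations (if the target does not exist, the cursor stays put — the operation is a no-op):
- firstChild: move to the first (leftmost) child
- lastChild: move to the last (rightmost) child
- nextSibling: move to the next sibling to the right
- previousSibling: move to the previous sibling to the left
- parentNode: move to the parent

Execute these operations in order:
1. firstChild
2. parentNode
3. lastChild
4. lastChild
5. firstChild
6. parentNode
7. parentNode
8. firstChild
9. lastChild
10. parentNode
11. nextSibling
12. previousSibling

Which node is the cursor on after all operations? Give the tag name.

Answer: article

Derivation:
After 1 (firstChild): meta
After 2 (parentNode): h1
After 3 (lastChild): meta
After 4 (lastChild): img
After 5 (firstChild): p
After 6 (parentNode): img
After 7 (parentNode): meta
After 8 (firstChild): article
After 9 (lastChild): td
After 10 (parentNode): article
After 11 (nextSibling): img
After 12 (previousSibling): article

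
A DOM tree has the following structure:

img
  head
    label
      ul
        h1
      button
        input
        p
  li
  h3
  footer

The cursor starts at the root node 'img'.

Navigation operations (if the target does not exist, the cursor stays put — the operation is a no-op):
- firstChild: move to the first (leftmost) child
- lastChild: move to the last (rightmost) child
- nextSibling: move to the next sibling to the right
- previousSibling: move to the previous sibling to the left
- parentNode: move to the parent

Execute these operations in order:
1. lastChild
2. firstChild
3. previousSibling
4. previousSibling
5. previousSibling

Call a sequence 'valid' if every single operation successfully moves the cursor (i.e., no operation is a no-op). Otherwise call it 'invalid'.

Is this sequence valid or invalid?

After 1 (lastChild): footer
After 2 (firstChild): footer (no-op, stayed)
After 3 (previousSibling): h3
After 4 (previousSibling): li
After 5 (previousSibling): head

Answer: invalid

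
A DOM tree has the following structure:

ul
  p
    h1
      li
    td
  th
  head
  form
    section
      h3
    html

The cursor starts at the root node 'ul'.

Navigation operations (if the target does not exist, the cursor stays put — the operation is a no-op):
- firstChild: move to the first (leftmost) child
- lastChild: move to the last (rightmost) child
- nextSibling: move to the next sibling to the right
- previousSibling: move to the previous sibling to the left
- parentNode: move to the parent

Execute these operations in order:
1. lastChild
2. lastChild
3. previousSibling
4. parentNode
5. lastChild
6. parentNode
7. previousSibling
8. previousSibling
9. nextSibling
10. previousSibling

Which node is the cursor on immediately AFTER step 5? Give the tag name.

Answer: html

Derivation:
After 1 (lastChild): form
After 2 (lastChild): html
After 3 (previousSibling): section
After 4 (parentNode): form
After 5 (lastChild): html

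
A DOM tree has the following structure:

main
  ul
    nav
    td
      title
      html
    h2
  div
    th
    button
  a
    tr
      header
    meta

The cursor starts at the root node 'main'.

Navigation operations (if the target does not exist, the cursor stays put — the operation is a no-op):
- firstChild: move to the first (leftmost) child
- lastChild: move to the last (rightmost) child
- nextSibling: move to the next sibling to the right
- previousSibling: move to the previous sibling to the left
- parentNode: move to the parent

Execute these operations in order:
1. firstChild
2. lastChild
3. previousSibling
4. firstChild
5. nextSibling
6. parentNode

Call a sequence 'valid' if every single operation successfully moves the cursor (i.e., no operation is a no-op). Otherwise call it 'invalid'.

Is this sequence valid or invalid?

Answer: valid

Derivation:
After 1 (firstChild): ul
After 2 (lastChild): h2
After 3 (previousSibling): td
After 4 (firstChild): title
After 5 (nextSibling): html
After 6 (parentNode): td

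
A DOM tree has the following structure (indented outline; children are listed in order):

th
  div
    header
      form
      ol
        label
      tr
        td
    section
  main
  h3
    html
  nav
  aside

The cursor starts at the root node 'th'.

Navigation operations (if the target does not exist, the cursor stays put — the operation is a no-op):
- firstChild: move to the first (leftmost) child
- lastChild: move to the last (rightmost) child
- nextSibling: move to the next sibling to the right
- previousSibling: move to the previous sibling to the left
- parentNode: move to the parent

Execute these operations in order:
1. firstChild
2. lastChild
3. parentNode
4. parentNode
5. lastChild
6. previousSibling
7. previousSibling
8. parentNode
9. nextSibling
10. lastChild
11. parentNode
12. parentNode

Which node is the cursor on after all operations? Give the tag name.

Answer: th

Derivation:
After 1 (firstChild): div
After 2 (lastChild): section
After 3 (parentNode): div
After 4 (parentNode): th
After 5 (lastChild): aside
After 6 (previousSibling): nav
After 7 (previousSibling): h3
After 8 (parentNode): th
After 9 (nextSibling): th (no-op, stayed)
After 10 (lastChild): aside
After 11 (parentNode): th
After 12 (parentNode): th (no-op, stayed)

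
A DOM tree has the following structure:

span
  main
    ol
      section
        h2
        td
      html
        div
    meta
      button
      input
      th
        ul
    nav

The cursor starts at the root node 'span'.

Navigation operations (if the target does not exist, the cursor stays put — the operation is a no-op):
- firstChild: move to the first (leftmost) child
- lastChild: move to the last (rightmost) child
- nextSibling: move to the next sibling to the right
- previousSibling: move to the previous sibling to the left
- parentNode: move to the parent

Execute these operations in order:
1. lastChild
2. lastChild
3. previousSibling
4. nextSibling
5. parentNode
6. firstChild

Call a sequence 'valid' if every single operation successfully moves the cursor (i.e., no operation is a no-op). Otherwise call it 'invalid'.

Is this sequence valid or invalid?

After 1 (lastChild): main
After 2 (lastChild): nav
After 3 (previousSibling): meta
After 4 (nextSibling): nav
After 5 (parentNode): main
After 6 (firstChild): ol

Answer: valid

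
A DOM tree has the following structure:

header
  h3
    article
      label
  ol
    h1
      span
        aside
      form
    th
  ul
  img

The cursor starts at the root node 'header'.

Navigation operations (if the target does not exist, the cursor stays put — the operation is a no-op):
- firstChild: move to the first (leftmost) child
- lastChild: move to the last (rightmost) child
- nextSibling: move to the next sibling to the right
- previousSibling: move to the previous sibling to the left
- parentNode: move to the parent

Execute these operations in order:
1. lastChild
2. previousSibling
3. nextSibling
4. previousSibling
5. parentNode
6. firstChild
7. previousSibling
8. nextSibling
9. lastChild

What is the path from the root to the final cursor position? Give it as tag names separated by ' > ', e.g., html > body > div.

Answer: header > ol > th

Derivation:
After 1 (lastChild): img
After 2 (previousSibling): ul
After 3 (nextSibling): img
After 4 (previousSibling): ul
After 5 (parentNode): header
After 6 (firstChild): h3
After 7 (previousSibling): h3 (no-op, stayed)
After 8 (nextSibling): ol
After 9 (lastChild): th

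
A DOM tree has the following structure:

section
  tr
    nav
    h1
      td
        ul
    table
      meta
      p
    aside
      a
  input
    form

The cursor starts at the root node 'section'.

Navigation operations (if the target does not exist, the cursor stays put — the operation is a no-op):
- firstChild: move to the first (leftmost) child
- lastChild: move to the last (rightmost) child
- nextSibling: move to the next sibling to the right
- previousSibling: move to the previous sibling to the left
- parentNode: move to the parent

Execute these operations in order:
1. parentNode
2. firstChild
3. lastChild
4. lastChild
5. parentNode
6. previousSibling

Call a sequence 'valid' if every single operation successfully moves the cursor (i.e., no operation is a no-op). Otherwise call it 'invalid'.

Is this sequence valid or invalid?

Answer: invalid

Derivation:
After 1 (parentNode): section (no-op, stayed)
After 2 (firstChild): tr
After 3 (lastChild): aside
After 4 (lastChild): a
After 5 (parentNode): aside
After 6 (previousSibling): table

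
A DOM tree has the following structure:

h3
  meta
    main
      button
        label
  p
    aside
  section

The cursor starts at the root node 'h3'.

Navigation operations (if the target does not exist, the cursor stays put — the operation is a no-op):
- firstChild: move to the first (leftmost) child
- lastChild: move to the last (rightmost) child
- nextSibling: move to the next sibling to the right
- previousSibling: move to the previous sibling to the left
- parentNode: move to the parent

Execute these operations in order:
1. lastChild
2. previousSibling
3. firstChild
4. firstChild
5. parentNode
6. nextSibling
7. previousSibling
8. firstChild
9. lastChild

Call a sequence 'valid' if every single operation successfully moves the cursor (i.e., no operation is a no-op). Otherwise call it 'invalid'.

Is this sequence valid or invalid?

After 1 (lastChild): section
After 2 (previousSibling): p
After 3 (firstChild): aside
After 4 (firstChild): aside (no-op, stayed)
After 5 (parentNode): p
After 6 (nextSibling): section
After 7 (previousSibling): p
After 8 (firstChild): aside
After 9 (lastChild): aside (no-op, stayed)

Answer: invalid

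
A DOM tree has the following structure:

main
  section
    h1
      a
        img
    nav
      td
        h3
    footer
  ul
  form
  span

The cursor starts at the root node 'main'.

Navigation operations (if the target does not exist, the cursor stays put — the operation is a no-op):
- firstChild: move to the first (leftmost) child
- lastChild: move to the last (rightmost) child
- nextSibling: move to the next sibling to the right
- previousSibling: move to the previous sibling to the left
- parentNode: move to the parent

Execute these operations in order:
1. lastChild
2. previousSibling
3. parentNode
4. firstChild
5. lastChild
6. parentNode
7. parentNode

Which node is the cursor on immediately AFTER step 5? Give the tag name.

Answer: footer

Derivation:
After 1 (lastChild): span
After 2 (previousSibling): form
After 3 (parentNode): main
After 4 (firstChild): section
After 5 (lastChild): footer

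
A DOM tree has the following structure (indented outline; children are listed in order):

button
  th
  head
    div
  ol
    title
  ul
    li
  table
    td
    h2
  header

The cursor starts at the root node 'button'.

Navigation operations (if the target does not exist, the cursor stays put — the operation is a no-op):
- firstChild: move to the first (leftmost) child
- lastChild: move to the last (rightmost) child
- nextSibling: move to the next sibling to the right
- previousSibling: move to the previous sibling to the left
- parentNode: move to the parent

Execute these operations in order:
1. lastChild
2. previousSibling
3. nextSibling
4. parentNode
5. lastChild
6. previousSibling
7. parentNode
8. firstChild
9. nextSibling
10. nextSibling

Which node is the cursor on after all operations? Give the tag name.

Answer: ol

Derivation:
After 1 (lastChild): header
After 2 (previousSibling): table
After 3 (nextSibling): header
After 4 (parentNode): button
After 5 (lastChild): header
After 6 (previousSibling): table
After 7 (parentNode): button
After 8 (firstChild): th
After 9 (nextSibling): head
After 10 (nextSibling): ol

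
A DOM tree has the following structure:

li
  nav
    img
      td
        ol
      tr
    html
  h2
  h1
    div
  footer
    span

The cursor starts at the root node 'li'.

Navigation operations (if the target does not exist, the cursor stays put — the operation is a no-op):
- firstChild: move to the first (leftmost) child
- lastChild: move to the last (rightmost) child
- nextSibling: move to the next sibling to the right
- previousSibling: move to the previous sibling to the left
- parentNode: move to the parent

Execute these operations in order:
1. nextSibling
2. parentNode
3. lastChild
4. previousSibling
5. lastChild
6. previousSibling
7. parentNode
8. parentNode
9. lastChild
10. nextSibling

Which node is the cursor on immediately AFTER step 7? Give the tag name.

After 1 (nextSibling): li (no-op, stayed)
After 2 (parentNode): li (no-op, stayed)
After 3 (lastChild): footer
After 4 (previousSibling): h1
After 5 (lastChild): div
After 6 (previousSibling): div (no-op, stayed)
After 7 (parentNode): h1

Answer: h1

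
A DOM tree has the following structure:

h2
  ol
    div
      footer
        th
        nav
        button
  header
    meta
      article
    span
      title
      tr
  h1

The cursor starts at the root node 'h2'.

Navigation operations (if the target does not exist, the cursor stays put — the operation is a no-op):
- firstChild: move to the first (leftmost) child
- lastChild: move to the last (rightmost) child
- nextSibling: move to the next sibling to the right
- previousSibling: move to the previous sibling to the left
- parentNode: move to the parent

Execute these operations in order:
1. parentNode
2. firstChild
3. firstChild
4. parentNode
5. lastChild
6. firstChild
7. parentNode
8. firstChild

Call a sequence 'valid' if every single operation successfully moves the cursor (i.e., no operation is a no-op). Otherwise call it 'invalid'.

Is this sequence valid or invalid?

After 1 (parentNode): h2 (no-op, stayed)
After 2 (firstChild): ol
After 3 (firstChild): div
After 4 (parentNode): ol
After 5 (lastChild): div
After 6 (firstChild): footer
After 7 (parentNode): div
After 8 (firstChild): footer

Answer: invalid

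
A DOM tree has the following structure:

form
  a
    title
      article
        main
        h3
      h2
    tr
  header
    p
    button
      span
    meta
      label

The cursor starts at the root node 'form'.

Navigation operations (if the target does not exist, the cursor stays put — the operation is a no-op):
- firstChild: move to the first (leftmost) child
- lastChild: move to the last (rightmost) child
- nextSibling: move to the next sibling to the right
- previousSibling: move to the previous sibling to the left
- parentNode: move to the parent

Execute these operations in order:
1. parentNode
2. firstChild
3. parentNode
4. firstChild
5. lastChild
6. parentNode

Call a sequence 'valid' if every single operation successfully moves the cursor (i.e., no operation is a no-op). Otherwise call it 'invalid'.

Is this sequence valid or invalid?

Answer: invalid

Derivation:
After 1 (parentNode): form (no-op, stayed)
After 2 (firstChild): a
After 3 (parentNode): form
After 4 (firstChild): a
After 5 (lastChild): tr
After 6 (parentNode): a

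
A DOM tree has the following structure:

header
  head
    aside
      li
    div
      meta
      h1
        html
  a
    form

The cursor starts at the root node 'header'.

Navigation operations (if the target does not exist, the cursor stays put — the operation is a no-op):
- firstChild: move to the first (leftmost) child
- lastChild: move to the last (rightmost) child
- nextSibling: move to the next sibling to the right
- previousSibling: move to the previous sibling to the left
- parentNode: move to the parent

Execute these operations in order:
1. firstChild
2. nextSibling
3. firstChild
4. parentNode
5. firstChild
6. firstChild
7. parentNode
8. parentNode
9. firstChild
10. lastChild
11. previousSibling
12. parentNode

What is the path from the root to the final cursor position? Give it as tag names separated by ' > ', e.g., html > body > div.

After 1 (firstChild): head
After 2 (nextSibling): a
After 3 (firstChild): form
After 4 (parentNode): a
After 5 (firstChild): form
After 6 (firstChild): form (no-op, stayed)
After 7 (parentNode): a
After 8 (parentNode): header
After 9 (firstChild): head
After 10 (lastChild): div
After 11 (previousSibling): aside
After 12 (parentNode): head

Answer: header > head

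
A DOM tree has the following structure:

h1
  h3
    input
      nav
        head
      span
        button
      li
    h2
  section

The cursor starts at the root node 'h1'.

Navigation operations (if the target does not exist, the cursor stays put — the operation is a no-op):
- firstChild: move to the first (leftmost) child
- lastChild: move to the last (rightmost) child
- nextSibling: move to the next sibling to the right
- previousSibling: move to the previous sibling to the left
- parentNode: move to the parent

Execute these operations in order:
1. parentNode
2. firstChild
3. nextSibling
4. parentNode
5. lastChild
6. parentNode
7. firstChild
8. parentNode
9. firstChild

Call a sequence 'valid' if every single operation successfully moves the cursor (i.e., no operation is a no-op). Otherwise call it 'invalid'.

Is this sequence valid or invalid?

Answer: invalid

Derivation:
After 1 (parentNode): h1 (no-op, stayed)
After 2 (firstChild): h3
After 3 (nextSibling): section
After 4 (parentNode): h1
After 5 (lastChild): section
After 6 (parentNode): h1
After 7 (firstChild): h3
After 8 (parentNode): h1
After 9 (firstChild): h3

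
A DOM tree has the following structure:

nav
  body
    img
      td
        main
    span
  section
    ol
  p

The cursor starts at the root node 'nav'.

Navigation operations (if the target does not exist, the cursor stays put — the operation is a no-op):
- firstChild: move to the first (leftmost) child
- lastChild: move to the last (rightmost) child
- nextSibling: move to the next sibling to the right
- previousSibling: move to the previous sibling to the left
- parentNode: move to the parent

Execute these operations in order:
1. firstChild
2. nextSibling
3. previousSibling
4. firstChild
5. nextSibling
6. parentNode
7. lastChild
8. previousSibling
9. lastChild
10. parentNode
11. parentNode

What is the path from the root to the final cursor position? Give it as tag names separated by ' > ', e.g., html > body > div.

Answer: nav > body

Derivation:
After 1 (firstChild): body
After 2 (nextSibling): section
After 3 (previousSibling): body
After 4 (firstChild): img
After 5 (nextSibling): span
After 6 (parentNode): body
After 7 (lastChild): span
After 8 (previousSibling): img
After 9 (lastChild): td
After 10 (parentNode): img
After 11 (parentNode): body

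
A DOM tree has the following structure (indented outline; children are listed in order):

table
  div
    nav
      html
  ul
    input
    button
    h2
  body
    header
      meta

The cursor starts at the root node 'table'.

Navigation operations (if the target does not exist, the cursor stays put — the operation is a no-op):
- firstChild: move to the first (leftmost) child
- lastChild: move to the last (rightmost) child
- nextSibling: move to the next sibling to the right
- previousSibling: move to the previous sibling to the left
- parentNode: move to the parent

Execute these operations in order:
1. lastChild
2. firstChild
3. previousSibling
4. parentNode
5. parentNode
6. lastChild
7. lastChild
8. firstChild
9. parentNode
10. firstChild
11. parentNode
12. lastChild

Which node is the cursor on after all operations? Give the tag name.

Answer: meta

Derivation:
After 1 (lastChild): body
After 2 (firstChild): header
After 3 (previousSibling): header (no-op, stayed)
After 4 (parentNode): body
After 5 (parentNode): table
After 6 (lastChild): body
After 7 (lastChild): header
After 8 (firstChild): meta
After 9 (parentNode): header
After 10 (firstChild): meta
After 11 (parentNode): header
After 12 (lastChild): meta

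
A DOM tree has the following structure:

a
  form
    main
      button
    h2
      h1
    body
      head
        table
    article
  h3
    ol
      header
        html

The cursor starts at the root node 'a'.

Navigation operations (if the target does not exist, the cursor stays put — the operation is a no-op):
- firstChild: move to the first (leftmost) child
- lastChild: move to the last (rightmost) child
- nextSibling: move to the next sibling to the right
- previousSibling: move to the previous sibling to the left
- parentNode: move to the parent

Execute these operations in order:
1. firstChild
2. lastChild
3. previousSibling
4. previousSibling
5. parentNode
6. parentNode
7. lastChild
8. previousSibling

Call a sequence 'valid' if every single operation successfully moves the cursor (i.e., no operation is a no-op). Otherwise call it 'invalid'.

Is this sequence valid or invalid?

After 1 (firstChild): form
After 2 (lastChild): article
After 3 (previousSibling): body
After 4 (previousSibling): h2
After 5 (parentNode): form
After 6 (parentNode): a
After 7 (lastChild): h3
After 8 (previousSibling): form

Answer: valid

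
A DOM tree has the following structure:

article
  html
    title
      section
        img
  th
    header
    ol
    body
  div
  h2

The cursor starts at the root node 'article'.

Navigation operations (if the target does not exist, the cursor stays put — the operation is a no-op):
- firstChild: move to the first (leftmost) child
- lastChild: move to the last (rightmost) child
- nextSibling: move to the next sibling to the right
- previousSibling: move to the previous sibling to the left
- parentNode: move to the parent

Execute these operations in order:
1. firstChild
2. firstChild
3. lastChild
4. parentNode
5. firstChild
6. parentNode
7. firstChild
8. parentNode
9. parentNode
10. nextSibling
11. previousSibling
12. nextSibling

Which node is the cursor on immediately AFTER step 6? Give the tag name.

After 1 (firstChild): html
After 2 (firstChild): title
After 3 (lastChild): section
After 4 (parentNode): title
After 5 (firstChild): section
After 6 (parentNode): title

Answer: title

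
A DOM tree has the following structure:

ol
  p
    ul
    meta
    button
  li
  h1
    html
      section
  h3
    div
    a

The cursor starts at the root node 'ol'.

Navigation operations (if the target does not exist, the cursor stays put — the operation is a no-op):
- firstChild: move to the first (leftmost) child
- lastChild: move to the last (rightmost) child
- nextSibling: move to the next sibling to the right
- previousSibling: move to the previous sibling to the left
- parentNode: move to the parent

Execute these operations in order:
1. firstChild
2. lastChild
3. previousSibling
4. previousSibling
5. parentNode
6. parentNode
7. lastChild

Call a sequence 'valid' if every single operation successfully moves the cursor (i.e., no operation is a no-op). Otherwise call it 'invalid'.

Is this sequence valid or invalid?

Answer: valid

Derivation:
After 1 (firstChild): p
After 2 (lastChild): button
After 3 (previousSibling): meta
After 4 (previousSibling): ul
After 5 (parentNode): p
After 6 (parentNode): ol
After 7 (lastChild): h3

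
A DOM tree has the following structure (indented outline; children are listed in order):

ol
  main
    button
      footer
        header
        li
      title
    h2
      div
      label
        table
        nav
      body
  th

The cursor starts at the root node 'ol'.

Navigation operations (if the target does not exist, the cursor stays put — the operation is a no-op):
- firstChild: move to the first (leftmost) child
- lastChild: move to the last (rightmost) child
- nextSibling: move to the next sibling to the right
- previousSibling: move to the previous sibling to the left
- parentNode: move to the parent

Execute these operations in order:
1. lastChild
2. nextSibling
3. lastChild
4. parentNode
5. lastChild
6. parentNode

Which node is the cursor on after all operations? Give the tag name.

After 1 (lastChild): th
After 2 (nextSibling): th (no-op, stayed)
After 3 (lastChild): th (no-op, stayed)
After 4 (parentNode): ol
After 5 (lastChild): th
After 6 (parentNode): ol

Answer: ol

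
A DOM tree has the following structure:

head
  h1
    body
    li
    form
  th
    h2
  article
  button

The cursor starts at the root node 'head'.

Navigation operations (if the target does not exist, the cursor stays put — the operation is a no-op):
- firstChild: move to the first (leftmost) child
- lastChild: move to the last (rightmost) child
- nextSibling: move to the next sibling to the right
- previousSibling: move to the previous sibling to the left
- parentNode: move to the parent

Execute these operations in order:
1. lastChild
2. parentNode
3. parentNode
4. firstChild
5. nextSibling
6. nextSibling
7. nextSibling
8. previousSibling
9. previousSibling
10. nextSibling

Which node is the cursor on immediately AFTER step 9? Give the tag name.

Answer: th

Derivation:
After 1 (lastChild): button
After 2 (parentNode): head
After 3 (parentNode): head (no-op, stayed)
After 4 (firstChild): h1
After 5 (nextSibling): th
After 6 (nextSibling): article
After 7 (nextSibling): button
After 8 (previousSibling): article
After 9 (previousSibling): th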